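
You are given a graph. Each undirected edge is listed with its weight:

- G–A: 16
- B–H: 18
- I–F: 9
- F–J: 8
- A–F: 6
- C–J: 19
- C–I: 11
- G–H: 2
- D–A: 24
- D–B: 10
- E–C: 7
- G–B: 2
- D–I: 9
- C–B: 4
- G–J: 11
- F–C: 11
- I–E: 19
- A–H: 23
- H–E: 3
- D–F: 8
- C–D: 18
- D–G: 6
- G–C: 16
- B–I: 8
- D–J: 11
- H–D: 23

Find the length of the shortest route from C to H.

8

Settle nodes by increasing distance from C:
C: 0
B: 4  (via C)
G: 6  (via B)
E: 7  (via C)
H: 8  (via G)
Shortest route: C → B → G → H = 8.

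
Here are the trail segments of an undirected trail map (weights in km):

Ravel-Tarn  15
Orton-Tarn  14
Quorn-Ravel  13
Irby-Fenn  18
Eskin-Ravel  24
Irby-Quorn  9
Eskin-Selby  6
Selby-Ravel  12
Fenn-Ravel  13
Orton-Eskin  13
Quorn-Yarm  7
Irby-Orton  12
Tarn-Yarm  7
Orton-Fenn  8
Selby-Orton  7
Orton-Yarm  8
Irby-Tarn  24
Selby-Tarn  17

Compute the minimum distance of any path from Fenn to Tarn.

22 km

Enumerating some paths:
Fenn → Orton → Tarn: 8+14 = 22
Fenn → Orton → Yarm → Tarn: 8+8+7 = 23
The minimum is 22 km via Fenn → Orton → Tarn.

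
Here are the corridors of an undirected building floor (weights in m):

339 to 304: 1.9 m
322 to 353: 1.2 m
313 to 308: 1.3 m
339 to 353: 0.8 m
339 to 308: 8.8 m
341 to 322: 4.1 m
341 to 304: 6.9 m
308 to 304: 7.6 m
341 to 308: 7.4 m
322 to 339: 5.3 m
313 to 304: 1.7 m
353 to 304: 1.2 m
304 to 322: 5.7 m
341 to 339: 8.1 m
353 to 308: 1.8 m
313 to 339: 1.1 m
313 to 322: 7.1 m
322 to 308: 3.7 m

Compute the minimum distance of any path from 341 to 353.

Settle nodes by increasing distance from 341:
341: 0
322: 4.1  (via 341)
353: 5.3  (via 322)
Shortest route: 341 → 322 → 353 = 5.3 m.

5.3 m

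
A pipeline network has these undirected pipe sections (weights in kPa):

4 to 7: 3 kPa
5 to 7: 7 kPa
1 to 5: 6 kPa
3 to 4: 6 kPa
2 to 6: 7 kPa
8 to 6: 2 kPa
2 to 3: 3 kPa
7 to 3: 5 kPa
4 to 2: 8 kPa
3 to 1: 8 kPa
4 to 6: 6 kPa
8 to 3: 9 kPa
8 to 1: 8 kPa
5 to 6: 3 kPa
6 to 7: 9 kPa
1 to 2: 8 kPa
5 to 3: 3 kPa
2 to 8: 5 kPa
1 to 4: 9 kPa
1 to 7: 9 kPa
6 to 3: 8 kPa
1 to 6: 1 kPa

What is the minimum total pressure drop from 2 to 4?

8 kPa

Candidate routes:
2 - 3 - 4: 3+6 = 9
2 - 4: 8 = 8
The minimum is 8 kPa via 2 - 4.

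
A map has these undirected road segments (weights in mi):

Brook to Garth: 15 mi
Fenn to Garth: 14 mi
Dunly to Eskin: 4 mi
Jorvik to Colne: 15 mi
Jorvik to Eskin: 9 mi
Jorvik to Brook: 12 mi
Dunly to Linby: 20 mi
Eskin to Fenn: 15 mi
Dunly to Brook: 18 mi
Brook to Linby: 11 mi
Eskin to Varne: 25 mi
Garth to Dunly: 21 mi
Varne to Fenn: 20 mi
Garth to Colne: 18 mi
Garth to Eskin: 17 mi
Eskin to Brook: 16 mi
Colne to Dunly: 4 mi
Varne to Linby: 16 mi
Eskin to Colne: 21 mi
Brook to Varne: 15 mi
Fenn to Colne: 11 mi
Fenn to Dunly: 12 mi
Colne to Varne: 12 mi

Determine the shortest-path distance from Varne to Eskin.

20 mi

Shortest distances from Varne:
Varne: 0
Colne: 12  (via Varne)
Brook: 15  (via Varne)
Dunly: 16  (via Colne)
Linby: 16  (via Varne)
Eskin: 20  (via Dunly)
Shortest route: Varne → Colne → Dunly → Eskin = 20 mi.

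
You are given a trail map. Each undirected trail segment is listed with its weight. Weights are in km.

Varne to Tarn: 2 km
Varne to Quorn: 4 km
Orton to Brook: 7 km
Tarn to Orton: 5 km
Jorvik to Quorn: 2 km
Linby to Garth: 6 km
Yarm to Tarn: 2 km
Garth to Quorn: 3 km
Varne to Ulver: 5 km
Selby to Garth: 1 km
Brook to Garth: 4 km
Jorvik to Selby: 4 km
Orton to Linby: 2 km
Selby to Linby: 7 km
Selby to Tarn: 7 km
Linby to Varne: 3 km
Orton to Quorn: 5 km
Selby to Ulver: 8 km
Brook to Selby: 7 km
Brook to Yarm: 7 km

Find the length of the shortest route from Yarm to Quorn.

Enumerating some paths:
Yarm → Tarn → Orton → Quorn: 2+5+5 = 12
Yarm → Tarn → Varne → Linby → Orton → Quorn: 2+2+3+2+5 = 14
Yarm → Tarn → Varne → Quorn: 2+2+4 = 8
Yarm → Tarn → Selby → Garth → Quorn: 2+7+1+3 = 13
The minimum is 8 km via Yarm → Tarn → Varne → Quorn.

8 km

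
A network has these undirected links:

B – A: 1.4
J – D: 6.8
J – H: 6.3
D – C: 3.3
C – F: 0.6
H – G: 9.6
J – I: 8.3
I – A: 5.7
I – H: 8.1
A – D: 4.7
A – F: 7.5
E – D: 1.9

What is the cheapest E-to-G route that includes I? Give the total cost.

30

Shortest E→I: E → D → A → I = 12.3
Shortest I→G: I → H → G = 17.7
Total via I: 12.3 + 17.7 = 30.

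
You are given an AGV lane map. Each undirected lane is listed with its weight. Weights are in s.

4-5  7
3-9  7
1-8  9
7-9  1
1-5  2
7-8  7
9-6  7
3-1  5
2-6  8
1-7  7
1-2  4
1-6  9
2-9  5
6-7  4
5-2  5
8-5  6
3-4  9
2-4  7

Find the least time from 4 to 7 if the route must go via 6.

19 s

Best 4 to 6: 4 → 2 → 6 costing 15
Shortest 6→7: 6 → 7 = 4
Total via 6: 15 + 4 = 19 s.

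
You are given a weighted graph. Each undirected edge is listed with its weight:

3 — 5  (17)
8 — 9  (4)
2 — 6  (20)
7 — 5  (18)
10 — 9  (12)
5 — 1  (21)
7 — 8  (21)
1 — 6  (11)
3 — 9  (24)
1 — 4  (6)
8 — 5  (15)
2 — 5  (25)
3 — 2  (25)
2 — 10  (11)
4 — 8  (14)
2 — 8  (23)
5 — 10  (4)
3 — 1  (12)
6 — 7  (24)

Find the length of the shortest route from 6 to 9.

35

Running Dijkstra from 6:
6: 0
1: 11  (via 6)
4: 17  (via 1)
2: 20  (via 6)
3: 23  (via 1)
7: 24  (via 6)
8: 31  (via 4)
10: 31  (via 2)
5: 32  (via 1)
9: 35  (via 8)
Shortest route: 6 → 1 → 4 → 8 → 9 = 35.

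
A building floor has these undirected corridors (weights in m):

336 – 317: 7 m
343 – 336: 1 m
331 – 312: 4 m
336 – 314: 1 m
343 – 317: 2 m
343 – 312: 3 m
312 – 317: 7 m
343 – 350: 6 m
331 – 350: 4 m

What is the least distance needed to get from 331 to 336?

Compare a few routes:
331 → 312 → 343 → 317 → 336: 4+3+2+7 = 16
331 → 350 → 343 → 336: 4+6+1 = 11
331 → 312 → 343 → 336: 4+3+1 = 8
331 → 312 → 317 → 343 → 336: 4+7+2+1 = 14
Cheapest is 331 → 312 → 343 → 336 at 8 m.

8 m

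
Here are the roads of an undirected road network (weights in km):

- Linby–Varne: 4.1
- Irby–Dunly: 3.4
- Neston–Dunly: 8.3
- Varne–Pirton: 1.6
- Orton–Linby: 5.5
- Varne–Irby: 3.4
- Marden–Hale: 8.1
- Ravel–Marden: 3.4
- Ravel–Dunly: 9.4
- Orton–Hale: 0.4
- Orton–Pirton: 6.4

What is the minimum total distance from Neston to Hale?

Shortest distances from Neston:
Neston: 0
Dunly: 8.3  (via Neston)
Irby: 11.7  (via Dunly)
Varne: 15.1  (via Irby)
Pirton: 16.7  (via Varne)
Ravel: 17.7  (via Dunly)
Linby: 19.2  (via Varne)
Marden: 21.1  (via Ravel)
Orton: 23.1  (via Pirton)
Hale: 23.5  (via Orton)
Shortest route: Neston–Dunly–Irby–Varne–Pirton–Orton–Hale = 23.5 km.

23.5 km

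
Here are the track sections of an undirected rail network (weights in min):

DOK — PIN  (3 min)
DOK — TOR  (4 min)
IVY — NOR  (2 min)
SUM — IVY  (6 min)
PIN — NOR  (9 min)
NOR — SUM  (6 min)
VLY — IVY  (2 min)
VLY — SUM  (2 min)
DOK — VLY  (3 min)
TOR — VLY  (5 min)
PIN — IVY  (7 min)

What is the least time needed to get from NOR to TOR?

Shortest distances from NOR:
NOR: 0
IVY: 2  (via NOR)
VLY: 4  (via IVY)
SUM: 6  (via NOR)
DOK: 7  (via VLY)
PIN: 9  (via NOR)
TOR: 9  (via VLY)
Shortest route: NOR → IVY → VLY → TOR = 9 min.

9 min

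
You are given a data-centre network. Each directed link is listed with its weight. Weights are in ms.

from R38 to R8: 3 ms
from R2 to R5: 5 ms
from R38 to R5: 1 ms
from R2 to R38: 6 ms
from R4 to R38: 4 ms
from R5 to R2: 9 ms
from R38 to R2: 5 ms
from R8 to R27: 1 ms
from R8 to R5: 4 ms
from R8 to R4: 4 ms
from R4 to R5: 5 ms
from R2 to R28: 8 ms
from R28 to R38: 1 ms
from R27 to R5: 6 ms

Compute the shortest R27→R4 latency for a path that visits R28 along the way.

Shortest R27→R28: R27 → R5 → R2 → R28 = 23
Best R28 to R4: R28 → R38 → R8 → R4 costing 8
Total via R28: 23 + 8 = 31 ms.

31 ms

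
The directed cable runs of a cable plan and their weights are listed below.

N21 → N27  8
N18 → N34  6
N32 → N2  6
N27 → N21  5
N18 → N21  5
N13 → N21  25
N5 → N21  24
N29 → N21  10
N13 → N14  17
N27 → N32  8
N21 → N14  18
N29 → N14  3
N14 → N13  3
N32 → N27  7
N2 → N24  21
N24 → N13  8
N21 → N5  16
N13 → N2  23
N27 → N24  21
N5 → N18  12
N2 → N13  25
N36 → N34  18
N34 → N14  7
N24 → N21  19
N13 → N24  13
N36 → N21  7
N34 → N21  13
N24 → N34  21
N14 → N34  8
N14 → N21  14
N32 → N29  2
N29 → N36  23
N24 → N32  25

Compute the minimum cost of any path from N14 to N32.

30

Running Dijkstra from N14:
N14: 0
N13: 3  (via N14)
N34: 8  (via N14)
N21: 14  (via N14)
N24: 16  (via N13)
N27: 22  (via N21)
N2: 26  (via N13)
N5: 30  (via N21)
N32: 30  (via N27)
Shortest route: N14–N21–N27–N32 = 30.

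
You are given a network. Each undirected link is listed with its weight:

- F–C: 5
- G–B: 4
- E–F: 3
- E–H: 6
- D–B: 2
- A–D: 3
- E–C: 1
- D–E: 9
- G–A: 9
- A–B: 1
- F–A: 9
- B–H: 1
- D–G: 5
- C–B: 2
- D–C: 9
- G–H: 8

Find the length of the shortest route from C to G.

6

Running Dijkstra from C:
C: 0
E: 1  (via C)
B: 2  (via C)
A: 3  (via B)
H: 3  (via B)
D: 4  (via B)
F: 4  (via E)
G: 6  (via B)
Shortest route: C–B–G = 6.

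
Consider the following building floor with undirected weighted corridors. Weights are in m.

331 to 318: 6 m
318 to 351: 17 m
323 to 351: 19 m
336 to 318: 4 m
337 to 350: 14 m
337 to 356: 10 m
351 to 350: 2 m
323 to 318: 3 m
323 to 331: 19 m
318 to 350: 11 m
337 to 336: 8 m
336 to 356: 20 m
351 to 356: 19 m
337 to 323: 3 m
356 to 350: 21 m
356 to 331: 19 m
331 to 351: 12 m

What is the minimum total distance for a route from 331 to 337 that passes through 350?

Best 331 to 350: 331 → 351 → 350 costing 14
Best 350 to 337: 350 → 337 costing 14
Total via 350: 14 + 14 = 28 m.

28 m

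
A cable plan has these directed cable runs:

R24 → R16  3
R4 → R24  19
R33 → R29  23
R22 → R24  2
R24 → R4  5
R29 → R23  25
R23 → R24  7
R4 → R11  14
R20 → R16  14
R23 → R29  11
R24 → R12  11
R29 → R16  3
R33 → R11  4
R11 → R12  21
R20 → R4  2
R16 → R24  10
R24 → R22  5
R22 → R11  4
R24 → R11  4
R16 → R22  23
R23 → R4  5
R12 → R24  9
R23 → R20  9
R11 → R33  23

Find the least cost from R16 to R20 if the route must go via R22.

99

Shortest R16→R22: R16–R24–R22 = 15
Best R22 to R20: R22–R11–R33–R29–R23–R20 costing 84
Total via R22: 15 + 84 = 99.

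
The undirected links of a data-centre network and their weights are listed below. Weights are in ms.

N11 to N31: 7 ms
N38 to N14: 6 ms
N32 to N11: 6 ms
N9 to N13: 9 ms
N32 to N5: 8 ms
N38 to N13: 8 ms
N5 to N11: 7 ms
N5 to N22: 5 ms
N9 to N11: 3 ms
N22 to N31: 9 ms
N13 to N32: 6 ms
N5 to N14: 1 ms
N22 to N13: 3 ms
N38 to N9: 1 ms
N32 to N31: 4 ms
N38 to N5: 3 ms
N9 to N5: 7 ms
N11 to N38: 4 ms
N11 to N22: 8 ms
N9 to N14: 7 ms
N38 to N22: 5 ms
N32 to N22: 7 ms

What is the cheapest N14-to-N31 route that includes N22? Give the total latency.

15 ms

Shortest N14→N22: N14 → N5 → N22 = 6
Best N22 to N31: N22 → N31 costing 9
Total via N22: 6 + 9 = 15 ms.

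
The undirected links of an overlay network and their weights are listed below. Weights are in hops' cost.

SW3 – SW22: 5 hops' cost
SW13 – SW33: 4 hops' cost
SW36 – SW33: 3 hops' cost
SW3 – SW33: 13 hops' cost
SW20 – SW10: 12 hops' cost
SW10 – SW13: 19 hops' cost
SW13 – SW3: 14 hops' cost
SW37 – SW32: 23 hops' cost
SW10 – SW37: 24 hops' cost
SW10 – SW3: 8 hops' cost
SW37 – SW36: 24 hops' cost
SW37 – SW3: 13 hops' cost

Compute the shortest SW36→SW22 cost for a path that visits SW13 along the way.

Best SW36 to SW13: SW36–SW33–SW13 costing 7
Shortest SW13→SW22: SW13–SW3–SW22 = 19
Total via SW13: 7 + 19 = 26 hops' cost.

26 hops' cost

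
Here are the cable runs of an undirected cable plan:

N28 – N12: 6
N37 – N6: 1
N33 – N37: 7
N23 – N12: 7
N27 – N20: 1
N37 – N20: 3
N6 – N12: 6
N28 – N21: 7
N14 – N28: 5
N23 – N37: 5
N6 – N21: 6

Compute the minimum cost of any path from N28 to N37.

Settle nodes by increasing distance from N28:
N28: 0
N14: 5  (via N28)
N12: 6  (via N28)
N21: 7  (via N28)
N6: 12  (via N12)
N23: 13  (via N12)
N37: 13  (via N6)
Shortest route: N28 → N12 → N6 → N37 = 13.

13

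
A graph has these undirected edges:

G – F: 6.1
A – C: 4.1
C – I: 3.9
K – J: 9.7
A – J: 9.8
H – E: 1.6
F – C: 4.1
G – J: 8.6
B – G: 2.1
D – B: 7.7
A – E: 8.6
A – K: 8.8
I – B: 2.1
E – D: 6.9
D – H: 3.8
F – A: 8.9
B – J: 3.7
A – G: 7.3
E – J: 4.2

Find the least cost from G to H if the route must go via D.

13.6

Best G to D: G–B–D costing 9.8
Best D to H: D–H costing 3.8
Total via D: 9.8 + 3.8 = 13.6.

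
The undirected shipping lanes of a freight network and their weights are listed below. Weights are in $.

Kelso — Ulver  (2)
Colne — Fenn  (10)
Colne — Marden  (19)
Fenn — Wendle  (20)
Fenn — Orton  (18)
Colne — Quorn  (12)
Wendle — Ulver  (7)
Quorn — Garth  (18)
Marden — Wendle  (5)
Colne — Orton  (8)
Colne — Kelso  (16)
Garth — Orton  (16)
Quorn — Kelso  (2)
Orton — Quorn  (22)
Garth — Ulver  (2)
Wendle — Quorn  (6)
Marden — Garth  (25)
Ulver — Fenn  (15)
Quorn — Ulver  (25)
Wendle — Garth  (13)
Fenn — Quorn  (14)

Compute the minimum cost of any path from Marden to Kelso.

Enumerating some paths:
Marden–Wendle–Quorn–Kelso: 5+6+2 = 13
Marden–Wendle–Ulver–Kelso: 5+7+2 = 14
Cheapest is Marden–Wendle–Quorn–Kelso at $13.

$13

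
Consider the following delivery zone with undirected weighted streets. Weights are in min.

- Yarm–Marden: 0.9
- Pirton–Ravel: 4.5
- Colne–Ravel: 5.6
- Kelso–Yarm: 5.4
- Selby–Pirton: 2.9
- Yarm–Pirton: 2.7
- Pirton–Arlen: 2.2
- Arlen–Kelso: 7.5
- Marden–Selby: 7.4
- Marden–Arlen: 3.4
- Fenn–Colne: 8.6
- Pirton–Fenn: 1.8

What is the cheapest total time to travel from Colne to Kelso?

Compare a few routes:
Colne → Fenn → Pirton → Arlen → Kelso: 8.6+1.8+2.2+7.5 = 20.1
Colne → Ravel → Pirton → Yarm → Kelso: 5.6+4.5+2.7+5.4 = 18.2
Colne → Fenn → Pirton → Yarm → Kelso: 8.6+1.8+2.7+5.4 = 18.5
Colne → Ravel → Pirton → Arlen → Kelso: 5.6+4.5+2.2+7.5 = 19.8
Cheapest is Colne → Ravel → Pirton → Yarm → Kelso at 18.2 min.

18.2 min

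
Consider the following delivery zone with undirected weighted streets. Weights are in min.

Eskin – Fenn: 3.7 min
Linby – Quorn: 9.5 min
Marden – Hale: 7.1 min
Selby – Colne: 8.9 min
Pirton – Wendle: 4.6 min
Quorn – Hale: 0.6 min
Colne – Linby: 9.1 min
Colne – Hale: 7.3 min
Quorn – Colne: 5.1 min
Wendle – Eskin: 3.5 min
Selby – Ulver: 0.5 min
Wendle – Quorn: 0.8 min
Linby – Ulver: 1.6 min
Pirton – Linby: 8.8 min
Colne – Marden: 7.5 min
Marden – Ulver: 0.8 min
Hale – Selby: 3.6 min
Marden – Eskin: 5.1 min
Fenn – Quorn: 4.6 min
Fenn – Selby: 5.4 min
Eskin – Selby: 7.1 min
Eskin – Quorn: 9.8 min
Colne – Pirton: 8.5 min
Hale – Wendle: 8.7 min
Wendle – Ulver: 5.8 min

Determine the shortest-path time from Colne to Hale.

5.7 min

Running Dijkstra from Colne:
Colne: 0
Quorn: 5.1  (via Colne)
Hale: 5.7  (via Quorn)
Shortest route: Colne → Quorn → Hale = 5.7 min.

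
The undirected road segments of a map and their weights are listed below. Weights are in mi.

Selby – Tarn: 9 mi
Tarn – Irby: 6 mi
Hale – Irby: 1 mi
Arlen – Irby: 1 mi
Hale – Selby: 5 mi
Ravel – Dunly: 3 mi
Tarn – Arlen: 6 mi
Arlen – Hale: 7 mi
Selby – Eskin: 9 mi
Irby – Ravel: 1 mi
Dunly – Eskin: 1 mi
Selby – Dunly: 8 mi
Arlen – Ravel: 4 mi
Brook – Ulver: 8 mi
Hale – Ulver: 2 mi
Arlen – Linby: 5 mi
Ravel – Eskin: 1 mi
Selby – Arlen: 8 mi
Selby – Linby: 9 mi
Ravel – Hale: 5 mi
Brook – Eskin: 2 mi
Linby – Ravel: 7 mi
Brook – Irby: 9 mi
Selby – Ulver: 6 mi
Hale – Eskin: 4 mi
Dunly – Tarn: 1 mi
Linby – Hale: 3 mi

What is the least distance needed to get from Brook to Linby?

Candidate routes:
Brook - Eskin - Hale - Linby: 2+4+3 = 9
Brook - Eskin - Ravel - Irby - Hale - Linby: 2+1+1+1+3 = 8
Cheapest is Brook - Eskin - Ravel - Irby - Hale - Linby at 8 mi.

8 mi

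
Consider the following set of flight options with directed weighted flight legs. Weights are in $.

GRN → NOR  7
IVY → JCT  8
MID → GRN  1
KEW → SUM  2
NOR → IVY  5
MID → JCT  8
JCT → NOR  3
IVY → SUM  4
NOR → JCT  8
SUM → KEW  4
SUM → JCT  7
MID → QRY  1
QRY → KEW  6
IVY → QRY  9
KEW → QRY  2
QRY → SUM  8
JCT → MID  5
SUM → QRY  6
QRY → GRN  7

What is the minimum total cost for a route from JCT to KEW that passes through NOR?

Shortest JCT→NOR: JCT → NOR = 3
Shortest NOR→KEW: NOR → IVY → SUM → KEW = 13
Total via NOR: 3 + 13 = $16.

$16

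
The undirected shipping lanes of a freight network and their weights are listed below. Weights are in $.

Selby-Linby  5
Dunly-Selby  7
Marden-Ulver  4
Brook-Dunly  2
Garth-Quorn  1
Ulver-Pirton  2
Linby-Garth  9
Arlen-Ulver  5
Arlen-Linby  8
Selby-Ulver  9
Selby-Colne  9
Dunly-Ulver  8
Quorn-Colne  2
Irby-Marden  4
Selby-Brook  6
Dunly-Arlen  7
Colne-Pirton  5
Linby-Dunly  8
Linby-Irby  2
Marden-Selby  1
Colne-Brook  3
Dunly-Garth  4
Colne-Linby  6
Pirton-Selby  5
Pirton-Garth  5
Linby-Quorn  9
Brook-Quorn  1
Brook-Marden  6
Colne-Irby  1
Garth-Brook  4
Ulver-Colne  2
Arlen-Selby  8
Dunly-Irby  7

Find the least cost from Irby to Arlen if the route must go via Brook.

$13

Shortest Irby→Brook: Irby → Colne → Brook = 4
Best Brook to Arlen: Brook → Dunly → Arlen costing 9
Total via Brook: 4 + 9 = $13.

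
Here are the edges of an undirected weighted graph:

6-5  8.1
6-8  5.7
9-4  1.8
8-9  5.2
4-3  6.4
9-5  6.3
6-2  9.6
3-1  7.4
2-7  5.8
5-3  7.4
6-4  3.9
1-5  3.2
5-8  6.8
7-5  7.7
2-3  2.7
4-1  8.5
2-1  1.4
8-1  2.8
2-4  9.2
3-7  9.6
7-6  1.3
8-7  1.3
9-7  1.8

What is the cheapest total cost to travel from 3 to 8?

Shortest distances from 3:
3: 0
2: 2.7  (via 3)
1: 4.1  (via 2)
4: 6.4  (via 3)
8: 6.9  (via 1)
Shortest route: 3–2–1–8 = 6.9.

6.9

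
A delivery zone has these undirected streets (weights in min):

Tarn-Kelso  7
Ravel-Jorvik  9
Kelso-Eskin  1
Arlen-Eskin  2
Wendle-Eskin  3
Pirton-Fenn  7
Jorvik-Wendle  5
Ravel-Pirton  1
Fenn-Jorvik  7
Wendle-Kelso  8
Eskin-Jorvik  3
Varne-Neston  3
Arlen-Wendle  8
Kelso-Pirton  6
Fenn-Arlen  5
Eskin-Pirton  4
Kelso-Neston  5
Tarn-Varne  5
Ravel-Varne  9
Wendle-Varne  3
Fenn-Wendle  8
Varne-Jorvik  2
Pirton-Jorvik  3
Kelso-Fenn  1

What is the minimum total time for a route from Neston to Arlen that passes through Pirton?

14 min

Best Neston to Pirton: Neston–Varne–Jorvik–Pirton costing 8
Best Pirton to Arlen: Pirton–Eskin–Arlen costing 6
Total via Pirton: 8 + 6 = 14 min.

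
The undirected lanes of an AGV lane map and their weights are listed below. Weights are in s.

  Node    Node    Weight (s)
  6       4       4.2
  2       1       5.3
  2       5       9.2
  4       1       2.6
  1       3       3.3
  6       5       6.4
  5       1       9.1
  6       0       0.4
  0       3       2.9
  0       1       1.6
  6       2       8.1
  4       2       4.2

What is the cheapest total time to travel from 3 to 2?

8.6 s

Candidate routes:
3 → 0 → 1 → 2: 2.9+1.6+5.3 = 9.8
3 → 1 → 2: 3.3+5.3 = 8.6
The minimum is 8.6 s via 3 → 1 → 2.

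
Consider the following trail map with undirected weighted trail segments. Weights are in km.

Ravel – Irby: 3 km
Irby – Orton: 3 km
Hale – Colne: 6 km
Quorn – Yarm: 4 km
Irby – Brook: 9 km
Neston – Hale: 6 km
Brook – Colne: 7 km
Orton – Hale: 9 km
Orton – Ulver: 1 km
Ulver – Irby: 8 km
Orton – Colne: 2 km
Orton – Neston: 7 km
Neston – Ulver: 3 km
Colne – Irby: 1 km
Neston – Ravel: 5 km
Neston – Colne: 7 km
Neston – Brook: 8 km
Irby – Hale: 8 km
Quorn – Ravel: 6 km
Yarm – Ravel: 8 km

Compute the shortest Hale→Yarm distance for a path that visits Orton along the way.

22 km

Best Hale to Orton: Hale → Colne → Orton costing 8
Best Orton to Yarm: Orton → Irby → Ravel → Yarm costing 14
Total via Orton: 8 + 14 = 22 km.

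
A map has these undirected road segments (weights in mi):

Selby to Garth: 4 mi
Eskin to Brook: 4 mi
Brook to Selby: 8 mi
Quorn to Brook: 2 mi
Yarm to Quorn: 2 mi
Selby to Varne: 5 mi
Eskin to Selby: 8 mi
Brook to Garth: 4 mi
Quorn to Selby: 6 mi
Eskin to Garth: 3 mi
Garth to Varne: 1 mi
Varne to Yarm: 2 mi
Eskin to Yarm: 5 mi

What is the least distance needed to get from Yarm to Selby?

7 mi

Compare a few routes:
Yarm → Quorn → Brook → Selby: 2+2+8 = 12
Yarm → Quorn → Brook → Garth → Selby: 2+2+4+4 = 12
Yarm → Varne → Selby: 2+5 = 7
Yarm → Quorn → Selby: 2+6 = 8
The minimum is 7 mi via Yarm → Varne → Selby.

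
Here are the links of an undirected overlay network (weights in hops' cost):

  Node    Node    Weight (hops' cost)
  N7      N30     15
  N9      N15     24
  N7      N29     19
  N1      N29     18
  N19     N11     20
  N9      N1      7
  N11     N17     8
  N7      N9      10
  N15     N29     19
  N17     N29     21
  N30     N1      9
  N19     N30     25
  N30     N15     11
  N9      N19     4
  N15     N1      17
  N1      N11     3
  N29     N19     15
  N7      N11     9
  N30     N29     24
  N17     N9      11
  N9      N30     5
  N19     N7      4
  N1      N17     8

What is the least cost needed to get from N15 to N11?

20 hops' cost

Settle nodes by increasing distance from N15:
N15: 0
N30: 11  (via N15)
N9: 16  (via N30)
N1: 17  (via N15)
N29: 19  (via N15)
N19: 20  (via N9)
N11: 20  (via N1)
Shortest route: N15–N1–N11 = 20 hops' cost.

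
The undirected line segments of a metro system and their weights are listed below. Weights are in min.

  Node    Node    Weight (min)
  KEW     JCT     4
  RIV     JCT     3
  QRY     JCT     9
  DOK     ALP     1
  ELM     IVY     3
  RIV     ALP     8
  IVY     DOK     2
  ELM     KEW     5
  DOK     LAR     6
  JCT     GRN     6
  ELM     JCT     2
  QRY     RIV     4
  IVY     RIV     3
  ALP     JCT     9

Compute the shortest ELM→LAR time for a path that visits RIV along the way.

16 min

Shortest ELM→RIV: ELM–JCT–RIV = 5
Shortest RIV→LAR: RIV–IVY–DOK–LAR = 11
Total via RIV: 5 + 11 = 16 min.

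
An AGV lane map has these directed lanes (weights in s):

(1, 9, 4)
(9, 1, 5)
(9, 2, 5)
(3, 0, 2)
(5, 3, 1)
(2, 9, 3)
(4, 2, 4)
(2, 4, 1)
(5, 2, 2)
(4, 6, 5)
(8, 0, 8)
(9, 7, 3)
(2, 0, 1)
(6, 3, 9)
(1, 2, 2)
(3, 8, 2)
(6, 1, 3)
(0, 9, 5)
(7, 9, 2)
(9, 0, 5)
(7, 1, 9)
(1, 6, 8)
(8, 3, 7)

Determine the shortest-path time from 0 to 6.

Settle nodes by increasing distance from 0:
0: 0
9: 5  (via 0)
7: 8  (via 9)
1: 10  (via 9)
2: 10  (via 9)
4: 11  (via 2)
6: 16  (via 4)
Shortest route: 0 → 9 → 2 → 4 → 6 = 16 s.

16 s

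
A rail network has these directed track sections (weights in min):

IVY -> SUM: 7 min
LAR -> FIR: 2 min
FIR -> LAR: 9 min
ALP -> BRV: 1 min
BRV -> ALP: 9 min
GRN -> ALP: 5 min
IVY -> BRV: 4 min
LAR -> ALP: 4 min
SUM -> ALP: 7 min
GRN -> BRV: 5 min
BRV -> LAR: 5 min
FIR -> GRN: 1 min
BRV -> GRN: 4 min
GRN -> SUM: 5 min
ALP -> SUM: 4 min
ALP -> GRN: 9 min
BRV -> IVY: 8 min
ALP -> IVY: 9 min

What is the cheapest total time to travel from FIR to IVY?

Candidate routes:
FIR–GRN–ALP–IVY: 1+5+9 = 15
FIR–GRN–BRV–IVY: 1+5+8 = 14
FIR–GRN–ALP–BRV–IVY: 1+5+1+8 = 15
Cheapest is FIR–GRN–BRV–IVY at 14 min.

14 min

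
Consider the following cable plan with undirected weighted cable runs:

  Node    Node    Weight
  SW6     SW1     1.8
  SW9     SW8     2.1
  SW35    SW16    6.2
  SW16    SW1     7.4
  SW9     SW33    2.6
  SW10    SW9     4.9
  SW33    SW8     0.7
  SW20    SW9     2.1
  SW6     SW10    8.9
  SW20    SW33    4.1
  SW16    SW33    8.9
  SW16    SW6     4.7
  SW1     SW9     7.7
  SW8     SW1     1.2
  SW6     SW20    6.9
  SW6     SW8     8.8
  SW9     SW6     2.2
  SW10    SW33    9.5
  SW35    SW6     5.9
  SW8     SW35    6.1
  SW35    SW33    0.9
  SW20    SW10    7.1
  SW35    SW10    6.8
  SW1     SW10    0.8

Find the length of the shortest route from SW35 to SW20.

5

Shortest distances from SW35:
SW35: 0
SW33: 0.9  (via SW35)
SW8: 1.6  (via SW33)
SW1: 2.8  (via SW8)
SW9: 3.5  (via SW33)
SW10: 3.6  (via SW1)
SW6: 4.6  (via SW1)
SW20: 5  (via SW33)
Shortest route: SW35–SW33–SW20 = 5.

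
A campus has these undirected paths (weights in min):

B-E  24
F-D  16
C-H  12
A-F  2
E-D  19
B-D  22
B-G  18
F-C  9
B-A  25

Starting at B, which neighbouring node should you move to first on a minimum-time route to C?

Compare a few routes:
B → D → F → C: 22+16+9 = 47
B → A → F → C: 25+2+9 = 36
Cheapest is B → A → F → C at 36 min.
So from B the first move is to A.

A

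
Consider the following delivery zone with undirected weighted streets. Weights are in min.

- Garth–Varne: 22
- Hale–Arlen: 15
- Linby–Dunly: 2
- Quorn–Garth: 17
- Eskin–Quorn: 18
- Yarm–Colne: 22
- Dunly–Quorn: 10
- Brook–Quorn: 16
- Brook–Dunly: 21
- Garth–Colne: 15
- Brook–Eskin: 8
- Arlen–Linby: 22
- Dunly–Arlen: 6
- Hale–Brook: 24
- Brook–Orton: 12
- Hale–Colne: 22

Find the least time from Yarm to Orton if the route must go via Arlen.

Best Yarm to Arlen: Yarm → Colne → Hale → Arlen costing 59
Shortest Arlen→Orton: Arlen → Dunly → Brook → Orton = 39
Total via Arlen: 59 + 39 = 98 min.

98 min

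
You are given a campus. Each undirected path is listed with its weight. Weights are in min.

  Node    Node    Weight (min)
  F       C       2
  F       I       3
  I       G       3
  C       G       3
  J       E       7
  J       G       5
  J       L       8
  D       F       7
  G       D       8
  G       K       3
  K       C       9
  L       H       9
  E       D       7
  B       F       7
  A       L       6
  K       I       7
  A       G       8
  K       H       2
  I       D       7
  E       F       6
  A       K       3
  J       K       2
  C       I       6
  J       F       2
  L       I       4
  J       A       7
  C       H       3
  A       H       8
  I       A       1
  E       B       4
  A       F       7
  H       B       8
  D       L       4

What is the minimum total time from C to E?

Running Dijkstra from C:
C: 0
F: 2  (via C)
G: 3  (via C)
H: 3  (via C)
J: 4  (via F)
I: 5  (via F)
K: 5  (via H)
A: 6  (via I)
E: 8  (via F)
Shortest route: C → F → E = 8 min.

8 min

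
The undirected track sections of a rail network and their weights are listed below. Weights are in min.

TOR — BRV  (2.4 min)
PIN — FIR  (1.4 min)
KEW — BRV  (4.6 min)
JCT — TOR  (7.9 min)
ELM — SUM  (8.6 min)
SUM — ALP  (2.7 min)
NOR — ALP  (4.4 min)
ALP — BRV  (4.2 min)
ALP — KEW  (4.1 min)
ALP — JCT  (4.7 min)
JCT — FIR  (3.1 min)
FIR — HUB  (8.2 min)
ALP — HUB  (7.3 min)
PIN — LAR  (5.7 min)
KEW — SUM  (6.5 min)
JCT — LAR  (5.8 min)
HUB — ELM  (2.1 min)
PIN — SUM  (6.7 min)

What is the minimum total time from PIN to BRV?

13.4 min

Settle nodes by increasing distance from PIN:
PIN: 0
FIR: 1.4  (via PIN)
JCT: 4.5  (via FIR)
LAR: 5.7  (via PIN)
SUM: 6.7  (via PIN)
ALP: 9.2  (via JCT)
HUB: 9.6  (via FIR)
ELM: 11.7  (via HUB)
TOR: 12.4  (via JCT)
KEW: 13.2  (via SUM)
BRV: 13.4  (via ALP)
Shortest route: PIN → FIR → JCT → ALP → BRV = 13.4 min.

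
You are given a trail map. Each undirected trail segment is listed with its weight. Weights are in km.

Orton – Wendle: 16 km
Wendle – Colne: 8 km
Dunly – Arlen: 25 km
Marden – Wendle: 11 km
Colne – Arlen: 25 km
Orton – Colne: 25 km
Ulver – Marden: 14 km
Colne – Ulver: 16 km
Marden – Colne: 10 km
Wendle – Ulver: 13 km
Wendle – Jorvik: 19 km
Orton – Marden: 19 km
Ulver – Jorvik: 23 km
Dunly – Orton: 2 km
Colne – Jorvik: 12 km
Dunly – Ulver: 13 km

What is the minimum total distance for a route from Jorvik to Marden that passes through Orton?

54 km

Shortest Jorvik→Orton: Jorvik–Wendle–Orton = 35
Best Orton to Marden: Orton–Marden costing 19
Total via Orton: 35 + 19 = 54 km.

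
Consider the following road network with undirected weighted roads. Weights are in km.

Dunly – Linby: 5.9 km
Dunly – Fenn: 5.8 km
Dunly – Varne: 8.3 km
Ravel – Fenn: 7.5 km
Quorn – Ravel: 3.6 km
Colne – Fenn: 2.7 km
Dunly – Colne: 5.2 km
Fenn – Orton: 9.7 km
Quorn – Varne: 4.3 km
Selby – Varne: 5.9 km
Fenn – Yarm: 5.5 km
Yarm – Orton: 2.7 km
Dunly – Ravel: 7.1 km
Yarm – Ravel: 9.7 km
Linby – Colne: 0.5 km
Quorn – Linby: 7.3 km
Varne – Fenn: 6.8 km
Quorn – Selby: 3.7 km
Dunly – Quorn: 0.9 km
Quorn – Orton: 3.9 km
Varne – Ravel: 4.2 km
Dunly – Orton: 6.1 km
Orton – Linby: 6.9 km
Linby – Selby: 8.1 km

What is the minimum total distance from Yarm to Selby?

10.3 km

Running Dijkstra from Yarm:
Yarm: 0
Orton: 2.7  (via Yarm)
Fenn: 5.5  (via Yarm)
Quorn: 6.6  (via Orton)
Dunly: 7.5  (via Quorn)
Colne: 8.2  (via Fenn)
Linby: 8.7  (via Colne)
Ravel: 9.7  (via Yarm)
Selby: 10.3  (via Quorn)
Shortest route: Yarm → Orton → Quorn → Selby = 10.3 km.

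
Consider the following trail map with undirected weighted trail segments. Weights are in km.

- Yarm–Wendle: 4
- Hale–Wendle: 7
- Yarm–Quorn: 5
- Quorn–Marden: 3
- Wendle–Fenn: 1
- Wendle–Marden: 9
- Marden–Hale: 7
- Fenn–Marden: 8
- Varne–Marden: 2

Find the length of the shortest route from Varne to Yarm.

10 km

Candidate routes:
Varne → Marden → Quorn → Yarm: 2+3+5 = 10
Varne → Marden → Fenn → Wendle → Yarm: 2+8+1+4 = 15
Cheapest is Varne → Marden → Quorn → Yarm at 10 km.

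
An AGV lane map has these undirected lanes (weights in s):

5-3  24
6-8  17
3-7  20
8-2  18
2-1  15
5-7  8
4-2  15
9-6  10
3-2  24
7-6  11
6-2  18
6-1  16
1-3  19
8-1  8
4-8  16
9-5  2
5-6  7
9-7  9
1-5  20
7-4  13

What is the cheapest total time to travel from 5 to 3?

Running Dijkstra from 5:
5: 0
9: 2  (via 5)
6: 7  (via 5)
7: 8  (via 5)
1: 20  (via 5)
4: 21  (via 7)
3: 24  (via 5)
Shortest route: 5 → 3 = 24 s.

24 s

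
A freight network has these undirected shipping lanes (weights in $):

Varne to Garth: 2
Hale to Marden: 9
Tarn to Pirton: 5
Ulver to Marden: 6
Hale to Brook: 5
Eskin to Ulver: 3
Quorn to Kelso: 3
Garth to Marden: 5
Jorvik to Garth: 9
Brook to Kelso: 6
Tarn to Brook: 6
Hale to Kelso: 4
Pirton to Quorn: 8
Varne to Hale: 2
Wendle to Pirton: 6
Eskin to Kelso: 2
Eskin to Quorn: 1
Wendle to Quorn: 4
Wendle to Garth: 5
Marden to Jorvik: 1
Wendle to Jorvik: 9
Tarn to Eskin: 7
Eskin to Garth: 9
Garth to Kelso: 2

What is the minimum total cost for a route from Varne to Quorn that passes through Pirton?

$21

Best Varne to Pirton: Varne–Garth–Wendle–Pirton costing 13
Best Pirton to Quorn: Pirton–Quorn costing 8
Total via Pirton: 13 + 8 = $21.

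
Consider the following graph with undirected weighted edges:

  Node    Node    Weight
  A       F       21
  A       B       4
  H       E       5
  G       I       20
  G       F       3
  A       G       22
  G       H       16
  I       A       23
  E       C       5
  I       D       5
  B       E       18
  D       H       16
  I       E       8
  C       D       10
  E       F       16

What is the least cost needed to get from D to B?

Running Dijkstra from D:
D: 0
I: 5  (via D)
C: 10  (via D)
E: 13  (via I)
H: 16  (via D)
G: 25  (via I)
A: 28  (via I)
F: 28  (via G)
B: 31  (via E)
Shortest route: D → I → E → B = 31.

31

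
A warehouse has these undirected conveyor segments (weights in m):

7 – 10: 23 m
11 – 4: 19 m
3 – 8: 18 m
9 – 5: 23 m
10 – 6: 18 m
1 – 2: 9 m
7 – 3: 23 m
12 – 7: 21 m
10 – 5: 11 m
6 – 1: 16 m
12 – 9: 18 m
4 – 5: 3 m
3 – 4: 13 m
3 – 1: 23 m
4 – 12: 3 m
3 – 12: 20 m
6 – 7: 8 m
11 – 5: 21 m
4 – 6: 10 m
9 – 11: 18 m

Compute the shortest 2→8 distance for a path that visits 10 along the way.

Best 2 to 10: 2–1–6–10 costing 43
Shortest 10→8: 10–5–4–3–8 = 45
Total via 10: 43 + 45 = 88 m.

88 m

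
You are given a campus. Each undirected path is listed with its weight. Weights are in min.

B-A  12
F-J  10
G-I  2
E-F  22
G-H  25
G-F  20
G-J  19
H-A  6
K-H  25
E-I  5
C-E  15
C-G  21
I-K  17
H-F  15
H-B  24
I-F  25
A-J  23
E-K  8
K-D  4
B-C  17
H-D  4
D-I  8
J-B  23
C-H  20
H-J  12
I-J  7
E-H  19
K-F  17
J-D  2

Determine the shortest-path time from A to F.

Shortest distances from A:
A: 0
H: 6  (via A)
D: 10  (via H)
B: 12  (via A)
J: 12  (via D)
K: 14  (via D)
I: 18  (via D)
G: 20  (via I)
F: 21  (via H)
Shortest route: A–H–F = 21 min.

21 min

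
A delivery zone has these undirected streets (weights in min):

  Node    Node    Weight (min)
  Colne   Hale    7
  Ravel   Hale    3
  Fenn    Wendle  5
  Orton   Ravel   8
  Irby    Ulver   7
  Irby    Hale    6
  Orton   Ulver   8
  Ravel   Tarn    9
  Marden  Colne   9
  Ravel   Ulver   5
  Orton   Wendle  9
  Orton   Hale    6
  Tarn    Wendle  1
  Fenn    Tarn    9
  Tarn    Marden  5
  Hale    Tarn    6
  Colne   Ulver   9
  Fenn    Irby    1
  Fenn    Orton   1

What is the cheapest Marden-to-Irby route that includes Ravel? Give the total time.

Shortest Marden→Ravel: Marden → Tarn → Ravel = 14
Best Ravel to Irby: Ravel → Hale → Irby costing 9
Total via Ravel: 14 + 9 = 23 min.

23 min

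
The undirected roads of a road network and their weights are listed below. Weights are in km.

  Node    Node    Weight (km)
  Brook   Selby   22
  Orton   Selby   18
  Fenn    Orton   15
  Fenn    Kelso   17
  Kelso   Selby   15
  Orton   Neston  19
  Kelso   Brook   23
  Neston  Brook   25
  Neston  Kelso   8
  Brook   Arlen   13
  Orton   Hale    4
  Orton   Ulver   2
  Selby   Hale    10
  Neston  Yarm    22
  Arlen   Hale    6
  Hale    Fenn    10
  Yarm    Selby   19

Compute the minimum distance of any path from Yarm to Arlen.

35 km

Settle nodes by increasing distance from Yarm:
Yarm: 0
Selby: 19  (via Yarm)
Neston: 22  (via Yarm)
Hale: 29  (via Selby)
Kelso: 30  (via Neston)
Orton: 33  (via Hale)
Ulver: 35  (via Orton)
Arlen: 35  (via Hale)
Shortest route: Yarm → Selby → Hale → Arlen = 35 km.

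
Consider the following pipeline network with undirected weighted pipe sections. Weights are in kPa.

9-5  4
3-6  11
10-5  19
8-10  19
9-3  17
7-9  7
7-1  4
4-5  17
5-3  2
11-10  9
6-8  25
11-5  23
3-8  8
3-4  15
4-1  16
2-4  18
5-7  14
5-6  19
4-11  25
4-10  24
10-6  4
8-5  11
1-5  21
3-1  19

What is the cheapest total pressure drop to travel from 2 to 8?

Shortest distances from 2:
2: 0
4: 18  (via 2)
3: 33  (via 4)
1: 34  (via 4)
5: 35  (via 4)
7: 38  (via 1)
9: 39  (via 5)
8: 41  (via 3)
Shortest route: 2–4–3–8 = 41 kPa.

41 kPa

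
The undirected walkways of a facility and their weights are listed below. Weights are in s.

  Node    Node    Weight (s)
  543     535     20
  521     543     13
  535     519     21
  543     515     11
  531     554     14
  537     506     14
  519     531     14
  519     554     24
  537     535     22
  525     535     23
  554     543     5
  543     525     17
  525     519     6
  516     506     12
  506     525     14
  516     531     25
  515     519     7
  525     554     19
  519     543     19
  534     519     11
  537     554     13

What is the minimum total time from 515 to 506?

27 s

Candidate routes:
515–519–525–506: 7+6+14 = 27
515–543–525–506: 11+17+14 = 42
Cheapest is 515–519–525–506 at 27 s.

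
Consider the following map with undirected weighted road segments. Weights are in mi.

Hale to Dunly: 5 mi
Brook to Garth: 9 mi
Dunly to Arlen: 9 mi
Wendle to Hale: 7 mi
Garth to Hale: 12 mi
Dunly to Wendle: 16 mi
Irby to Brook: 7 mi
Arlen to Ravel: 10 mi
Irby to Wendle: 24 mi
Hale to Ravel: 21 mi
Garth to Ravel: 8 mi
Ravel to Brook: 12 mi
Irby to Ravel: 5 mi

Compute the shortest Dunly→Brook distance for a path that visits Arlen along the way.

31 mi

Shortest Dunly→Arlen: Dunly–Arlen = 9
Shortest Arlen→Brook: Arlen–Ravel–Brook = 22
Total via Arlen: 9 + 22 = 31 mi.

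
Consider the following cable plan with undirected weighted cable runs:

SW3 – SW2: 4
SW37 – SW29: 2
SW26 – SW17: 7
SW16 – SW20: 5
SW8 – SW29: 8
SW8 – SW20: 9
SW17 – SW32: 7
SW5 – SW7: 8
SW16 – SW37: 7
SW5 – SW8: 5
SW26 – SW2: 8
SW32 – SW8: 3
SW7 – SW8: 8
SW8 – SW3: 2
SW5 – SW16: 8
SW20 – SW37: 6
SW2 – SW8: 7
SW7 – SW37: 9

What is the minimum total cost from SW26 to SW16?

Candidate routes:
SW26 - SW2 - SW3 - SW8 - SW20 - SW16: 8+4+2+9+5 = 28
SW26 - SW2 - SW3 - SW8 - SW5 - SW16: 8+4+2+5+8 = 27
The minimum is 27 via SW26 - SW2 - SW3 - SW8 - SW5 - SW16.

27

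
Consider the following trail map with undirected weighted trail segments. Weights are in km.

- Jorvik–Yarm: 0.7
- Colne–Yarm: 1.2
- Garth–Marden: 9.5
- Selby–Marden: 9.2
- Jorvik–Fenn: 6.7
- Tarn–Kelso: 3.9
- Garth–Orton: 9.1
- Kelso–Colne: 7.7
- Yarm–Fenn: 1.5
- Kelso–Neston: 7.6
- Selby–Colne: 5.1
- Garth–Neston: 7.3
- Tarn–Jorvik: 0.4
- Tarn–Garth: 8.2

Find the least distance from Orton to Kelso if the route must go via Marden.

39.1 km

Shortest Orton→Marden: Orton–Garth–Marden = 18.6
Shortest Marden→Kelso: Marden–Selby–Colne–Yarm–Jorvik–Tarn–Kelso = 20.5
Total via Marden: 18.6 + 20.5 = 39.1 km.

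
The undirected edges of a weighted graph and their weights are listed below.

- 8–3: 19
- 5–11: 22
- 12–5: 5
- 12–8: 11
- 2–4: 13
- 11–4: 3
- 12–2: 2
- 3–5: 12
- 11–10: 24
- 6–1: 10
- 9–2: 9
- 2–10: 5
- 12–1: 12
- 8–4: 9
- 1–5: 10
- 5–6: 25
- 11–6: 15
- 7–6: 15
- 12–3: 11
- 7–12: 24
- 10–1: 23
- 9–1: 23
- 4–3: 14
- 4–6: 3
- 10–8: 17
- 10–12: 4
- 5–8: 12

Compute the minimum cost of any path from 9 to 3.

Candidate routes:
9–2–12–3: 9+2+11 = 22
9–2–12–5–3: 9+2+5+12 = 28
9–2–10–12–3: 9+5+4+11 = 29
Cheapest is 9–2–12–3 at 22.

22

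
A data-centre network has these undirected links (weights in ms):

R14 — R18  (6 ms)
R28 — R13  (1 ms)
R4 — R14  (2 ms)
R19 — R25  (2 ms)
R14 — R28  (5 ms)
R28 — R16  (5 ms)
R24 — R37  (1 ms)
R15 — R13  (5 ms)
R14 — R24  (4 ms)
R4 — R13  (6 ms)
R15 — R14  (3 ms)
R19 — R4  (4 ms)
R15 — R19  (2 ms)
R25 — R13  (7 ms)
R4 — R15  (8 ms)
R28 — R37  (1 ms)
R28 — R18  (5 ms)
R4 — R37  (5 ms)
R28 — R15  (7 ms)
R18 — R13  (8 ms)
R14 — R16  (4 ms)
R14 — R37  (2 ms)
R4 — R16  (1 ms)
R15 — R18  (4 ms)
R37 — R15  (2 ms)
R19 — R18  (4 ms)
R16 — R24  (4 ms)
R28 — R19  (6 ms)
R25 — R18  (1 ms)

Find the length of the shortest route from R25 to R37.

6 ms

Compare a few routes:
R25 - R18 - R14 - R37: 1+6+2 = 9
R25 - R18 - R15 - R37: 1+4+2 = 7
R25 - R19 - R15 - R37: 2+2+2 = 6
R25 - R18 - R28 - R37: 1+5+1 = 7
Cheapest is R25 - R19 - R15 - R37 at 6 ms.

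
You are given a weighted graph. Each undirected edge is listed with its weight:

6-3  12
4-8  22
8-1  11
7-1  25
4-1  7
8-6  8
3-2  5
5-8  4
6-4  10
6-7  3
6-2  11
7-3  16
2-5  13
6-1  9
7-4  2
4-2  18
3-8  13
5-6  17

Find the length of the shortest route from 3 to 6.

Settle nodes by increasing distance from 3:
3: 0
2: 5  (via 3)
6: 12  (via 3)
Shortest route: 3–6 = 12.

12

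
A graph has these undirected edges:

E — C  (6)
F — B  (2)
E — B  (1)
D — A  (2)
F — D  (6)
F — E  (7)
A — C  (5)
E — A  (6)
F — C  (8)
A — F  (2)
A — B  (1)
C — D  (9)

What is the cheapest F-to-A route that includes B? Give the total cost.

Shortest F→B: F–B = 2
Best B to A: B–A costing 1
Total via B: 2 + 1 = 3.

3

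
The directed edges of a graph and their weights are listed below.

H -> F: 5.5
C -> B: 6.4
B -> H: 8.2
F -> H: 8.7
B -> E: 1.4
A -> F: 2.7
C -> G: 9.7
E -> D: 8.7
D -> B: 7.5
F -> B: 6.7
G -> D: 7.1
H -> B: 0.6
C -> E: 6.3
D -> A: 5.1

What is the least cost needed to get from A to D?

Settle nodes by increasing distance from A:
A: 0
F: 2.7  (via A)
B: 9.4  (via F)
E: 10.8  (via B)
H: 11.4  (via F)
D: 19.5  (via E)
Shortest route: A–F–B–E–D = 19.5.

19.5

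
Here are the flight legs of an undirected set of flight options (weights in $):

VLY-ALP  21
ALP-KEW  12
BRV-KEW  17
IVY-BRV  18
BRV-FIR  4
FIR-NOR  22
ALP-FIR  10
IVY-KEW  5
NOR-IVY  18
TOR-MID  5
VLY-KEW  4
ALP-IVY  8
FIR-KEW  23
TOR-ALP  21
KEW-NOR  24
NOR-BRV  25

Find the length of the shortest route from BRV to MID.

$40

Enumerating some paths:
BRV → KEW → IVY → ALP → TOR → MID: 17+5+8+21+5 = 56
BRV → IVY → ALP → TOR → MID: 18+8+21+5 = 52
BRV → FIR → ALP → TOR → MID: 4+10+21+5 = 40
BRV → KEW → ALP → TOR → MID: 17+12+21+5 = 55
The minimum is $40 via BRV → FIR → ALP → TOR → MID.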